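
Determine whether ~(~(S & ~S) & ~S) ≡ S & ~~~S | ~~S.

Yes

E1: ~(~(S & ~S) & ~S)
    = S & ~S | S
    = S
E2: S & ~~~S | ~~S
    = S & ~S | ~~S
    = S & ~S | S
    = S
Both reduce to S, so they are equivalent.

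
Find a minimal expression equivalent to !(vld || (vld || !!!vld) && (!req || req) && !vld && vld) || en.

!(vld || (vld || !!!vld) && (!req || req) && !vld && vld) || en
= !(vld || (vld || !vld) && (!req || req) && !vld && vld) || en   (double negation)
= !(vld || (!req || req) && !vld && vld) || en   (complement / identity)
= !(vld || !vld && vld) || en   (complement / identity)
= !vld || en   (complement / identity)

!vld || en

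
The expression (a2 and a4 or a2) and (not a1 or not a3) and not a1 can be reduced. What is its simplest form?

(a2 and a4 or a2) and (not a1 or not a3) and not a1
= (a2 and a4 or a2) and not a1   (absorption)
= a2 and not a1   (absorption)

a2 and not a1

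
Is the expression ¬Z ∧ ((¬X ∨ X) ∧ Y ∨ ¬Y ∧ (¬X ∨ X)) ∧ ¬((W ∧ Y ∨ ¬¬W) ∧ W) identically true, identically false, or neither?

neither

¬Z ∧ ((¬X ∨ X) ∧ Y ∨ ¬Y ∧ (¬X ∨ X)) ∧ ¬((W ∧ Y ∨ ¬¬W) ∧ W)
= ¬Z ∧ ((¬X ∨ X) ∧ Y ∨ ¬Y ∧ (¬X ∨ X)) ∧ ¬((W ∧ Y ∨ W) ∧ W)   [double negation]
= ¬Z ∧ (¬X ∨ X) ∧ ¬((W ∧ Y ∨ W) ∧ W)   [distribution]
= ¬Z ∧ (¬X ∨ X) ∧ ¬(W ∧ W)   [absorption]
= ¬Z ∧ (¬X ∨ X) ∧ ¬W   [idempotence]
= ¬Z ∧ ¬W   [complement / identity]
This depends on W, Z, so it is not a constant.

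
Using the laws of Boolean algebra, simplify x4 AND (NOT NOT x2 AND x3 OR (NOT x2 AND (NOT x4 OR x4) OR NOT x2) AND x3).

x4 AND x3

x4 AND (NOT NOT x2 AND x3 OR (NOT x2 AND (NOT x4 OR x4) OR NOT x2) AND x3)
= x4 AND (NOT NOT x2 AND x3 OR (NOT x2 OR NOT x2) AND x3)   [complement / identity]
= x4 AND (NOT NOT x2 AND x3 OR NOT x2 AND x3)   [idempotence]
= x4 AND (x2 AND x3 OR NOT x2 AND x3)   [double negation]
= x4 AND x3   [distribution]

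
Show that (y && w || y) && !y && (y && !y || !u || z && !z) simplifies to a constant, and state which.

false

(y && w || y) && !y && (y && !y || !u || z && !z)
= (y && w || y) && !y && (y && !y || !u)   [complement / identity]
= y && !y && (y && !y || !u)   [absorption]
= y && !y   [absorption]
= false   [complement]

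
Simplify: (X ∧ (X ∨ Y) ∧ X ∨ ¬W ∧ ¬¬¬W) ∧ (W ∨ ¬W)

X ∨ ¬W

(X ∧ (X ∨ Y) ∧ X ∨ ¬W ∧ ¬¬¬W) ∧ (W ∨ ¬W)
= (X ∧ (X ∨ Y) ∧ X ∨ ¬W ∧ ¬W) ∧ (W ∨ ¬W)   — double negation
= (X ∧ (X ∨ Y) ∧ X ∨ ¬W) ∧ (W ∨ ¬W)   — idempotence
= X ∧ (X ∨ Y) ∧ X ∨ ¬W   — complement / identity
= X ∧ X ∨ ¬W   — absorption
= X ∨ ¬W   — idempotence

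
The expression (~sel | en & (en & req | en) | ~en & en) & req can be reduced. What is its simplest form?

(~sel | en) & req

(~sel | en & (en & req | en) | ~en & en) & req
= (~sel | en & en | ~en & en) & req   (absorption)
= (~sel | en) & req   (distribution)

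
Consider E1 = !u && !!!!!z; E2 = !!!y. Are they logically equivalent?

No

E1: !u && !!!!!z
    = !u && !!!z   (double negation)
    = !u && !z   (double negation)
E2: !!!y
    = !y   (double negation)
These differ: at u=1, y=0, z=0, E1 = 0 but E2 = 1.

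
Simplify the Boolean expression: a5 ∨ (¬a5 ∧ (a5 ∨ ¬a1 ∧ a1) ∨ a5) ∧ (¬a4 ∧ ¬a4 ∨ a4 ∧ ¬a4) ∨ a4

a5 ∨ (¬a5 ∧ (a5 ∨ ¬a1 ∧ a1) ∨ a5) ∧ (¬a4 ∧ ¬a4 ∨ a4 ∧ ¬a4) ∨ a4
= a5 ∨ (¬a5 ∧ a5 ∨ a5) ∧ (¬a4 ∧ ¬a4 ∨ a4 ∧ ¬a4) ∨ a4   [complement / identity]
= a5 ∨ a5 ∧ (¬a4 ∧ ¬a4 ∨ a4 ∧ ¬a4) ∨ a4   [complement / identity]
= a5 ∨ a5 ∧ ¬a4 ∨ a4   [distribution]
= a5 ∨ a4   [absorption]

a5 ∨ a4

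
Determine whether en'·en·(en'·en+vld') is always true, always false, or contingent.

always false

en'·en·(en'·en+vld')
= en'·en   [absorption]
= 0   [complement]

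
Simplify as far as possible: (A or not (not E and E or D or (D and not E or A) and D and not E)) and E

(A or not (not E and E or D or (D and not E or A) and D and not E)) and E
= (A or not (D or (D and not E or A) and D and not E)) and E   (complement / identity)
= (A or not (D or D and not E)) and E   (absorption)
= (A or not D) and E   (absorption)

(A or not D) and E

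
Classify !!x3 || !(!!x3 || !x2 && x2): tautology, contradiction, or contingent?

tautology

!!x3 || !(!!x3 || !x2 && x2)
= x3 || !(!!x3 || !x2 && x2)
= x3 || !!!x3
= x3 || !x3
= true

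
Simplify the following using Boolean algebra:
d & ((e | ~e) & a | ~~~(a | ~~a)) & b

d & ((e | ~e) & a | ~~~(a | ~~a)) & b
= d & ((e | ~e) & a | ~~~(a | a)) & b
= d & ((e | ~e) & a | ~~~a) & b
= d & ((e | ~e) & a | ~a) & b
= d & (a | ~a) & b
= d & b

d & b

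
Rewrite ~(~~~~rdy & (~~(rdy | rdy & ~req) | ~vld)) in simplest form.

~rdy

~(~~~~rdy & (~~(rdy | rdy & ~req) | ~vld))
= ~(~~~~rdy & (~~rdy | ~vld))   [absorption]
= ~(~~rdy & (~~rdy | ~vld))   [double negation]
= ~~~rdy   [absorption]
= ~rdy   [double negation]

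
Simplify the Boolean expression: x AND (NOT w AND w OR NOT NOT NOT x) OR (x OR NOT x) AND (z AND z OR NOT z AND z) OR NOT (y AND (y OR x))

z OR NOT y

x AND (NOT w AND w OR NOT NOT NOT x) OR (x OR NOT x) AND (z AND z OR NOT z AND z) OR NOT (y AND (y OR x))
= x AND NOT NOT NOT x OR (x OR NOT x) AND (z AND z OR NOT z AND z) OR NOT (y AND (y OR x))   — complement / identity
= x AND NOT x OR (x OR NOT x) AND (z AND z OR NOT z AND z) OR NOT (y AND (y OR x))   — double negation
= x AND NOT x OR (x OR NOT x) AND (z AND z OR NOT z AND z) OR NOT y   — absorption
= x AND NOT x OR z AND z OR NOT z AND z OR NOT y   — complement / identity
= x AND NOT x OR z OR NOT y   — distribution
= z OR NOT y   — complement / identity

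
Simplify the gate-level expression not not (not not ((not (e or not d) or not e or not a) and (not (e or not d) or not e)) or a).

not e or a

not not (not not ((not (e or not d) or not e or not a) and (not (e or not d) or not e)) or a)
= not not (not not (not (e or not d) or not e) or a)
= not not (not ((e or not d) and e) or a)
= not not (not e or a)
= not e or a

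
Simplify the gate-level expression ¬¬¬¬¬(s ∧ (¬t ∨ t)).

¬s

¬¬¬¬¬(s ∧ (¬t ∨ t))
= ¬¬¬(s ∧ (¬t ∨ t))   (double negation)
= ¬¬¬s   (complement / identity)
= ¬s   (double negation)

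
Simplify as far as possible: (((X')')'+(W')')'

X·W'

(((X')')'+(W')')'
= (X'+(W')')'   [double negation]
= X·W'   [De Morgan]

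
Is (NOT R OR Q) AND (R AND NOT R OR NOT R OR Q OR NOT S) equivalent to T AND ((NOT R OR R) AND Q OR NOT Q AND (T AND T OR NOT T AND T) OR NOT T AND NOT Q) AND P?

E1: (NOT R OR Q) AND (R AND NOT R OR NOT R OR Q OR NOT S)
    = (NOT R OR Q) AND (NOT R OR Q OR NOT S)   — complement / identity
    = NOT R OR Q   — absorption
E2: T AND ((NOT R OR R) AND Q OR NOT Q AND (T AND T OR NOT T AND T) OR NOT T AND NOT Q) AND P
    = T AND ((NOT R OR R) AND Q OR NOT Q AND T OR NOT T AND NOT Q) AND P   — distribution
    = T AND ((NOT R OR R) AND Q OR NOT Q) AND P   — distribution
    = T AND (Q OR NOT Q) AND P   — complement / identity
    = T AND P   — complement / identity
These differ: at P=0, Q=1, R=0, S=0, T=0, E1 = 1 but E2 = 0.

No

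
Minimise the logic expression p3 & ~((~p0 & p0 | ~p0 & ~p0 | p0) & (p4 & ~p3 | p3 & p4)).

p3 & ~((~p0 & p0 | ~p0 & ~p0 | p0) & (p4 & ~p3 | p3 & p4))
= p3 & ~((~p0 & p0 | ~p0 & ~p0 | p0) & p4)
= p3 & ~((~p0 | p0) & p4)
= p3 & ~p4

p3 & ~p4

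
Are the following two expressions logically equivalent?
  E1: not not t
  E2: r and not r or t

Yes

E1: not not t
    = t   (double negation)
E2: r and not r or t
    = t   (complement / identity)
Both reduce to t, so they are equivalent.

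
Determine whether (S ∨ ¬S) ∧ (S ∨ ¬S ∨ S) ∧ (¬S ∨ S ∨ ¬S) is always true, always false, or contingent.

always true

(S ∨ ¬S) ∧ (S ∨ ¬S ∨ S) ∧ (¬S ∨ S ∨ ¬S)
= (S ∨ ¬S ∨ S) ∧ (¬S ∨ S ∨ ¬S)   — complement / identity
= S ∨ ¬S ∨ S ∧ ¬S   — distribution
= S ∨ ¬S   — complement / identity
= True   — complement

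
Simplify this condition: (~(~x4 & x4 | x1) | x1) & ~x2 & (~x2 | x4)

(~(~x4 & x4 | x1) | x1) & ~x2 & (~x2 | x4)
= (~x1 | x1) & ~x2 & (~x2 | x4)   [complement / identity]
= ~x2 & (~x2 | x4)   [complement / identity]
= ~x2   [absorption]

~x2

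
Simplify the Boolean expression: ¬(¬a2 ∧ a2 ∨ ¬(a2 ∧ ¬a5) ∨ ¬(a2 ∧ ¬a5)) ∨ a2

¬(¬a2 ∧ a2 ∨ ¬(a2 ∧ ¬a5) ∨ ¬(a2 ∧ ¬a5)) ∨ a2
= ¬(¬(a2 ∧ ¬a5) ∨ ¬(a2 ∧ ¬a5)) ∨ a2   [complement / identity]
= ¬¬(a2 ∧ ¬a5) ∨ a2   [idempotence]
= a2 ∧ ¬a5 ∨ a2   [double negation]
= a2   [absorption]

a2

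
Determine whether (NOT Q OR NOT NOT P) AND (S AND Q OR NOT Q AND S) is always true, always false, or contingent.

contingent

(NOT Q OR NOT NOT P) AND (S AND Q OR NOT Q AND S)
= (NOT Q OR P) AND (S AND Q OR NOT Q AND S)   [double negation]
= (NOT Q OR P) AND S   [distribution]
This depends on P, Q, S, so it is not a constant.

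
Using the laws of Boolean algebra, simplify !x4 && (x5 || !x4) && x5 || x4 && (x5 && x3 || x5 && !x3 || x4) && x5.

!x4 && (x5 || !x4) && x5 || x4 && (x5 && x3 || x5 && !x3 || x4) && x5
= !x4 && (x5 || !x4) && x5 || x4 && (x5 || x4) && x5   (distribution)
= !x4 && x5 || x4 && (x5 || x4) && x5   (absorption)
= !x4 && x5 || x4 && x5   (absorption)
= x5   (distribution)

x5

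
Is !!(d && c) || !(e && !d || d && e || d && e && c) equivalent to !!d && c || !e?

Yes

E1: !!(d && c) || !(e && !d || d && e || d && e && c)
    = d && c || !(e && !d || d && e || d && e && c)   — double negation
    = d && c || !(e && !d || d && e)   — absorption
    = d && c || !e   — distribution
E2: !!d && c || !e
    = d && c || !e   — double negation
Both reduce to d && c || !e, so they are equivalent.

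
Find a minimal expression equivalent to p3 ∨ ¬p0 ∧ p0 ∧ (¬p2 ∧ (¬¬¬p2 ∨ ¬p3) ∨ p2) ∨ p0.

p3 ∨ p0

p3 ∨ ¬p0 ∧ p0 ∧ (¬p2 ∧ (¬¬¬p2 ∨ ¬p3) ∨ p2) ∨ p0
= p3 ∨ ¬p0 ∧ p0 ∧ (¬p2 ∧ (¬p2 ∨ ¬p3) ∨ p2) ∨ p0   — double negation
= p3 ∨ ¬p0 ∧ p0 ∧ (¬p2 ∨ p2) ∨ p0   — absorption
= p3 ∨ ¬p0 ∧ p0 ∨ p0   — complement / identity
= p3 ∨ p0   — complement / identity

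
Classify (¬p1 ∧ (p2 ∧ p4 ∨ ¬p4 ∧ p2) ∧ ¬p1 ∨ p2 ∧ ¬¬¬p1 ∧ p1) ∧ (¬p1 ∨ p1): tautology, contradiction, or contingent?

contingent

(¬p1 ∧ (p2 ∧ p4 ∨ ¬p4 ∧ p2) ∧ ¬p1 ∨ p2 ∧ ¬¬¬p1 ∧ p1) ∧ (¬p1 ∨ p1)
= (¬p1 ∧ p2 ∧ ¬p1 ∨ p2 ∧ ¬¬¬p1 ∧ p1) ∧ (¬p1 ∨ p1)
= ¬p1 ∧ p2 ∧ ¬p1 ∨ p2 ∧ ¬¬¬p1 ∧ p1
= ¬p1 ∧ p2 ∧ ¬p1 ∨ p2 ∧ ¬p1 ∧ p1
= p2 ∧ ¬p1
This depends on p1, p2, so it is not a constant.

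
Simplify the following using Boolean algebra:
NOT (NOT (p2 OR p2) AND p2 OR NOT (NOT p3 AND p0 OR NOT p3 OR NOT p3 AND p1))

NOT p3

NOT (NOT (p2 OR p2) AND p2 OR NOT (NOT p3 AND p0 OR NOT p3 OR NOT p3 AND p1))
= NOT (NOT p2 AND p2 OR NOT (NOT p3 AND p0 OR NOT p3 OR NOT p3 AND p1))
= NOT NOT (NOT p3 AND p0 OR NOT p3 OR NOT p3 AND p1)
= NOT NOT (NOT p3 AND p0 OR NOT p3)
= NOT p3 AND p0 OR NOT p3
= NOT p3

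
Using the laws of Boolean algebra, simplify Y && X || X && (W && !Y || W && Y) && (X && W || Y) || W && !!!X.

Y && X || W

Y && X || X && (W && !Y || W && Y) && (X && W || Y) || W && !!!X
= Y && X || X && (W && !Y || W && Y) && (X && W || Y) || W && !X   (double negation)
= Y && X || X && W && (X && W || Y) || W && !X   (distribution)
= Y && X || X && W || W && !X   (absorption)
= Y && X || W   (distribution)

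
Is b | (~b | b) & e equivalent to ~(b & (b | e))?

No

E1: b | (~b | b) & e
    = b | e   — complement / identity
E2: ~(b & (b | e))
    = ~b   — absorption
These differ: at b=1, e=0, E1 = 1 but E2 = 0.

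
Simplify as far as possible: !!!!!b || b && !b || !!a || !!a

!!!!!b || b && !b || !!a || !!a
= !!!!!b || b && !b || !!a
= !!!!!b || !!a
= !!!!!b || a
= !!!b || a
= !b || a

!b || a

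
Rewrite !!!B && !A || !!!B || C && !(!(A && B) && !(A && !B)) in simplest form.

!!!B && !A || !!!B || C && !(!(A && B) && !(A && !B))
= !!!B && !A || !!!B || C && (A && B || A && !B)
= !!!B && !A || !!!B || C && A
= !!!B || C && A
= !B || C && A

!B || C && A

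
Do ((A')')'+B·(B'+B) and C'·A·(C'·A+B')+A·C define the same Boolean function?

E1: ((A')')'+B·(B'+B)
    = ((A')')'+B   [complement / identity]
    = A'+B   [double negation]
E2: C'·A·(C'·A+B')+A·C
    = C'·A+A·C   [absorption]
    = A   [distribution]
These differ: at A=0, B=1, C=0, E1 = 1 but E2 = 0.

No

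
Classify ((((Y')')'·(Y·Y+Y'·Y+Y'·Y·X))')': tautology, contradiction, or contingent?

contradiction

((((Y')')'·(Y·Y+Y'·Y+Y'·Y·X))')'
= ((Y')')'·(Y·Y+Y'·Y+Y'·Y·X)   [double negation]
= ((Y')')'·(Y·Y+Y'·Y)   [absorption]
= ((Y')')'·Y   [distribution]
= Y'·Y   [double negation]
= 0   [complement]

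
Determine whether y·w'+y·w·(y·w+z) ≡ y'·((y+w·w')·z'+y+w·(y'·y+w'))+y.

Yes

E1: y·w'+y·w·(y·w+z)
    = y·w'+y·w
    = y
E2: y'·((y+w·w')·z'+y+w·(y'·y+w'))+y
    = y'·((y+w·w')·z'+y+w·w')+y
    = y'·(y+w·w')+y
    = y'·y+y
    = y
Both reduce to y, so they are equivalent.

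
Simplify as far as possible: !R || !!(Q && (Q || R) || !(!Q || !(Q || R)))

!R || !!(Q && (Q || R) || !(!Q || !(Q || R)))
= !R || !!(Q && (Q || R) || Q && (Q || R))
= !R || !!(Q && (Q || R))
= !R || Q && (Q || R)
= !R || Q

!R || Q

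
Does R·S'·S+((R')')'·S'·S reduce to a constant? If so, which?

R·S'·S+((R')')'·S'·S
= R·S'·S+R'·S'·S
= S'·S
= 0

yes, False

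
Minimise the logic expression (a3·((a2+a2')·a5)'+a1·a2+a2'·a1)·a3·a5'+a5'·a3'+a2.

(a3·((a2+a2')·a5)'+a1·a2+a2'·a1)·a3·a5'+a5'·a3'+a2
= (a3·a5'+a1·a2+a2'·a1)·a3·a5'+a5'·a3'+a2   (complement / identity)
= (a3·a5'+a1)·a3·a5'+a5'·a3'+a2   (distribution)
= a3·a5'+a5'·a3'+a2   (absorption)
= a5'+a2   (distribution)

a5'+a2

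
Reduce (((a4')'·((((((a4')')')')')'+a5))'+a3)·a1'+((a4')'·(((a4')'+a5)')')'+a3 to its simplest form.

a4'+a3

(((a4')'·((((((a4')')')')')'+a5))'+a3)·a1'+((a4')'·(((a4')'+a5)')')'+a3
= (((a4')'·((((((a4')')')')')'+a5))'+a3)·a1'+((a4')'·((a4')'+a5))'+a3   — double negation
= (((a4')'·((((a4')')')'+a5))'+a3)·a1'+((a4')'·((a4')'+a5))'+a3   — double negation
= (((a4')'·((a4')'+a5))'+a3)·a1'+((a4')'·((a4')'+a5))'+a3   — double negation
= ((a4')'·((a4')'+a5))'+a3   — absorption
= ((a4')')'+a3   — absorption
= a4'+a3   — double negation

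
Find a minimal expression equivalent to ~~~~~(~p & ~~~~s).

~~~~~(~p & ~~~~s)
= ~~~~~(~p & ~~s)   (double negation)
= ~~~~(p | ~s)   (De Morgan)
= ~~(p | ~s)   (double negation)
= p | ~s   (double negation)

p | ~s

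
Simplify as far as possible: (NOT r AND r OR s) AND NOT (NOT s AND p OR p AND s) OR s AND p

(NOT r AND r OR s) AND NOT (NOT s AND p OR p AND s) OR s AND p
= (NOT r AND r OR s) AND NOT p OR s AND p   [distribution]
= s AND NOT p OR s AND p   [complement / identity]
= s   [distribution]

s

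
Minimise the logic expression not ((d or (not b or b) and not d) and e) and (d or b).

not e and (d or b)

not ((d or (not b or b) and not d) and e) and (d or b)
= not ((d or not d) and e) and (d or b)   [complement / identity]
= not e and (d or b)   [complement / identity]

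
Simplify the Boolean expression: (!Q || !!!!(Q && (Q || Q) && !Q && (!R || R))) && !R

!Q && !R

(!Q || !!!!(Q && (Q || Q) && !Q && (!R || R))) && !R
= (!Q || !!(Q && (Q || Q) && !Q && (!R || R))) && !R   (double negation)
= (!Q || Q && (Q || Q) && !Q && (!R || R)) && !R   (double negation)
= (!Q || Q && Q && !Q && (!R || R)) && !R   (idempotence)
= (!Q || Q && Q && !Q) && !R   (complement / identity)
= (!Q || Q && !Q) && !R   (idempotence)
= !Q && !R   (complement / identity)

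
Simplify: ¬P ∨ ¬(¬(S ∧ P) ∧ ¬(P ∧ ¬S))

True

¬P ∨ ¬(¬(S ∧ P) ∧ ¬(P ∧ ¬S))
= ¬P ∨ S ∧ P ∨ P ∧ ¬S
= ¬P ∨ P
= True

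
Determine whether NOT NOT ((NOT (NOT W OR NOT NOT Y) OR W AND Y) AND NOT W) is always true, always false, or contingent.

always false

NOT NOT ((NOT (NOT W OR NOT NOT Y) OR W AND Y) AND NOT W)
= NOT NOT ((W AND NOT Y OR W AND Y) AND NOT W)   (De Morgan)
= (W AND NOT Y OR W AND Y) AND NOT W   (double negation)
= W AND NOT W   (distribution)
= FALSE   (complement)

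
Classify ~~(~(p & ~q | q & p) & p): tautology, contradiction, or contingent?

~~(~(p & ~q | q & p) & p)
= ~~(~p & p)   — distribution
= ~p & p   — double negation
= 0   — complement

contradiction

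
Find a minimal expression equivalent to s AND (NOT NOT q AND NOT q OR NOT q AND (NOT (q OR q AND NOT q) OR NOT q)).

s AND NOT q

s AND (NOT NOT q AND NOT q OR NOT q AND (NOT (q OR q AND NOT q) OR NOT q))
= s AND (NOT NOT q AND NOT q OR NOT q AND (NOT q OR NOT q))
= s AND (NOT NOT q AND NOT q OR NOT q AND NOT q)
= s AND (q AND NOT q OR NOT q AND NOT q)
= s AND NOT q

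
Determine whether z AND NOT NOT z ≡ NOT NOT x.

E1: z AND NOT NOT z
    = z AND z   (double negation)
    = z   (idempotence)
E2: NOT NOT x
    = x   (double negation)
These differ: at x=0, z=1, E1 = 1 but E2 = 0.

No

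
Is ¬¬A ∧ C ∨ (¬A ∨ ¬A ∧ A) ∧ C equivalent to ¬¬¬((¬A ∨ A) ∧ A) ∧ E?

No

E1: ¬¬A ∧ C ∨ (¬A ∨ ¬A ∧ A) ∧ C
    = A ∧ C ∨ (¬A ∨ ¬A ∧ A) ∧ C   (double negation)
    = A ∧ C ∨ ¬A ∧ C   (complement / identity)
    = C   (distribution)
E2: ¬¬¬((¬A ∨ A) ∧ A) ∧ E
    = ¬¬¬A ∧ E   (complement / identity)
    = ¬A ∧ E   (double negation)
These differ: at A=0, C=1, E=0, E1 = 1 but E2 = 0.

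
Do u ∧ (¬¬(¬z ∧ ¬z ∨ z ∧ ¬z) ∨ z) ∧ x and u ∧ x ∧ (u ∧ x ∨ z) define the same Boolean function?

E1: u ∧ (¬¬(¬z ∧ ¬z ∨ z ∧ ¬z) ∨ z) ∧ x
    = u ∧ (¬¬¬z ∨ z) ∧ x
    = u ∧ (¬z ∨ z) ∧ x
    = u ∧ x
E2: u ∧ x ∧ (u ∧ x ∨ z)
    = u ∧ x
Both reduce to u ∧ x, so they are equivalent.

Yes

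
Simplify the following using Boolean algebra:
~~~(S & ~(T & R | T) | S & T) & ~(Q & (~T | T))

~S & ~Q

~~~(S & ~(T & R | T) | S & T) & ~(Q & (~T | T))
= ~~~(S & ~T | S & T) & ~(Q & (~T | T))
= ~~~S & ~(Q & (~T | T))
= ~~~S & ~Q
= ~S & ~Q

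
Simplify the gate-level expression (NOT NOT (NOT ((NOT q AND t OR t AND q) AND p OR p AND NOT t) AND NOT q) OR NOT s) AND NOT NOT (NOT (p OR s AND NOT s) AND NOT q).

NOT p AND NOT q

(NOT NOT (NOT ((NOT q AND t OR t AND q) AND p OR p AND NOT t) AND NOT q) OR NOT s) AND NOT NOT (NOT (p OR s AND NOT s) AND NOT q)
= (NOT NOT (NOT (t AND p OR p AND NOT t) AND NOT q) OR NOT s) AND NOT NOT (NOT (p OR s AND NOT s) AND NOT q)   [distribution]
= (NOT NOT (NOT p AND NOT q) OR NOT s) AND NOT NOT (NOT (p OR s AND NOT s) AND NOT q)   [distribution]
= (NOT NOT (NOT p AND NOT q) OR NOT s) AND NOT NOT (NOT p AND NOT q)   [complement / identity]
= NOT NOT (NOT p AND NOT q)   [absorption]
= NOT p AND NOT q   [double negation]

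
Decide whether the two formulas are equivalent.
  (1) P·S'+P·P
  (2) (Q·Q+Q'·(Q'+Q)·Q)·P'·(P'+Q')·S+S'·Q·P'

No

E1: P·S'+P·P
    = P·S'+P   — idempotence
    = P   — absorption
E2: (Q·Q+Q'·(Q'+Q)·Q)·P'·(P'+Q')·S+S'·Q·P'
    = (Q·Q+Q'·Q)·P'·(P'+Q')·S+S'·Q·P'   — complement / identity
    = (Q·Q+Q'·Q)·P'·S+S'·Q·P'   — absorption
    = Q·P'·S+S'·Q·P'   — distribution
    = Q·P'   — distribution
These differ: at P=1, Q=1, S=0, E1 = 1 but E2 = 0.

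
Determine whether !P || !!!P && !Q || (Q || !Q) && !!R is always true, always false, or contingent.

contingent

!P || !!!P && !Q || (Q || !Q) && !!R
= !P || !!!P && !Q || (Q || !Q) && R   — double negation
= !P || !!!P && !Q || R   — complement / identity
= !P || !P && !Q || R   — double negation
= !P || R   — absorption
This depends on P, R, so it is not a constant.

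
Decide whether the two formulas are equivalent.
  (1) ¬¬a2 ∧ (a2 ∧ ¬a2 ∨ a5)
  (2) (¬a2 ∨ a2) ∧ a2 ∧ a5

E1: ¬¬a2 ∧ (a2 ∧ ¬a2 ∨ a5)
    = a2 ∧ (a2 ∧ ¬a2 ∨ a5)   — double negation
    = a2 ∧ a5   — complement / identity
E2: (¬a2 ∨ a2) ∧ a2 ∧ a5
    = a2 ∧ a5   — complement / identity
Both reduce to a2 ∧ a5, so they are equivalent.

Yes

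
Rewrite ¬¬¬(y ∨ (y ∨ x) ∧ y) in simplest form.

¬y

¬¬¬(y ∨ (y ∨ x) ∧ y)
= ¬¬¬(y ∨ y)   — absorption
= ¬¬¬y   — idempotence
= ¬y   — double negation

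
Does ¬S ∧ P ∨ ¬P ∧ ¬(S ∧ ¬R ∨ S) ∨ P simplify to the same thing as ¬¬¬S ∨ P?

E1: ¬S ∧ P ∨ ¬P ∧ ¬(S ∧ ¬R ∨ S) ∨ P
    = ¬S ∧ P ∨ ¬P ∧ ¬S ∨ P   [absorption]
    = ¬S ∨ P   [distribution]
E2: ¬¬¬S ∨ P
    = ¬S ∨ P   [double negation]
Both reduce to ¬S ∨ P, so they are equivalent.

Yes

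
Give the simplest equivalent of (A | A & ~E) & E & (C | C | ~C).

A & E

(A | A & ~E) & E & (C | C | ~C)
= A & E & (C | C | ~C)
= A & E & (C | ~C)
= A & E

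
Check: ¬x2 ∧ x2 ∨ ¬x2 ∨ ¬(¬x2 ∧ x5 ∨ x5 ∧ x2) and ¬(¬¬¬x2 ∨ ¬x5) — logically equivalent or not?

E1: ¬x2 ∧ x2 ∨ ¬x2 ∨ ¬(¬x2 ∧ x5 ∨ x5 ∧ x2)
    = ¬x2 ∧ x2 ∨ ¬x2 ∨ ¬x5   (distribution)
    = ¬x2 ∨ ¬x5   (complement / identity)
E2: ¬(¬¬¬x2 ∨ ¬x5)
    = ¬¬x2 ∧ x5   (De Morgan)
    = x2 ∧ x5   (double negation)
These differ: at x2=0, x5=0, E1 = 1 but E2 = 0.

No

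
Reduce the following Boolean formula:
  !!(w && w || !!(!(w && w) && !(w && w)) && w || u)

w || u

!!(w && w || !!(!(w && w) && !(w && w)) && w || u)
= !!(w && w || !!!(w && w) && w || u)
= !!(w && w || !(w && w) && w || u)
= !!(w || !(w && w) && w || u)
= !!(w || !w && w || u)
= w || !w && w || u
= w || u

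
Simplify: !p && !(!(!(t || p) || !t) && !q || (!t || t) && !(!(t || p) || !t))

!p && !t

!p && !(!(!(t || p) || !t) && !q || (!t || t) && !(!(t || p) || !t))
= !p && !((t || p) && t && !q || (!t || t) && !(!(t || p) || !t))
= !p && !((t || p) && t && !q || !(!(t || p) || !t))
= !p && !((t || p) && t && !q || (t || p) && t)
= !p && !((t || p) && t)
= !p && !t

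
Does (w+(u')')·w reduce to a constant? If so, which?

(w+(u')')·w
= (w+u)·w   [double negation]
= w   [absorption]
This depends on w, so it is not a constant.

no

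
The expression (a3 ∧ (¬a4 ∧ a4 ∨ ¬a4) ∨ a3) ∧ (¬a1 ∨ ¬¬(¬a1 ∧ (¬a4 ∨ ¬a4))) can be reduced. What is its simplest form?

(a3 ∧ (¬a4 ∧ a4 ∨ ¬a4) ∨ a3) ∧ (¬a1 ∨ ¬¬(¬a1 ∧ (¬a4 ∨ ¬a4)))
= (a3 ∧ ¬a4 ∨ a3) ∧ (¬a1 ∨ ¬¬(¬a1 ∧ (¬a4 ∨ ¬a4)))   [complement / identity]
= a3 ∧ (¬a1 ∨ ¬¬(¬a1 ∧ (¬a4 ∨ ¬a4)))   [absorption]
= a3 ∧ (¬a1 ∨ ¬¬(¬a1 ∧ ¬a4))   [idempotence]
= a3 ∧ (¬a1 ∨ ¬a1 ∧ ¬a4)   [double negation]
= a3 ∧ ¬a1   [absorption]

a3 ∧ ¬a1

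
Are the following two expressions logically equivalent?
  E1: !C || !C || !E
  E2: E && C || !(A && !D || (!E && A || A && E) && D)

E1: !C || !C || !E
    = !C || !E   — idempotence
E2: E && C || !(A && !D || (!E && A || A && E) && D)
    = E && C || !(A && !D || A && D)   — distribution
    = E && C || !A   — distribution
These differ: at A=1, C=1, D=0, E=1, E1 = 0 but E2 = 1.

No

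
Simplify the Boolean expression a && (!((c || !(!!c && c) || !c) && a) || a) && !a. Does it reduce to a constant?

false

a && (!((c || !(!!c && c) || !c) && a) || a) && !a
= a && (!((c || !(c && c) || !c) && a) || a) && !a   [double negation]
= a && (!((c || !c || !c) && a) || a) && !a   [idempotence]
= a && (!((c || !c) && a) || a) && !a   [idempotence]
= a && (!a || a) && !a   [complement / identity]
= a && !a   [complement / identity]
= false   [complement]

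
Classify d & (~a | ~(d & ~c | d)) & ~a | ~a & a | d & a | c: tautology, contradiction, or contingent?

d & (~a | ~(d & ~c | d)) & ~a | ~a & a | d & a | c
= d & (~a | ~d) & ~a | ~a & a | d & a | c   (absorption)
= d & ~a | ~a & a | d & a | c   (absorption)
= d & ~a | d & a | c   (complement / identity)
= d | c   (distribution)
This depends on c, d, so it is not a constant.

contingent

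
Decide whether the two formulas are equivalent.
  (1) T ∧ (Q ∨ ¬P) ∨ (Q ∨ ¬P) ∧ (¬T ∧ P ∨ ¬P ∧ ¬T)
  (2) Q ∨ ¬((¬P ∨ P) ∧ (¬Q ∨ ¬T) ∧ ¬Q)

E1: T ∧ (Q ∨ ¬P) ∨ (Q ∨ ¬P) ∧ (¬T ∧ P ∨ ¬P ∧ ¬T)
    = T ∧ (Q ∨ ¬P) ∨ (Q ∨ ¬P) ∧ ¬T   [distribution]
    = Q ∨ ¬P   [distribution]
E2: Q ∨ ¬((¬P ∨ P) ∧ (¬Q ∨ ¬T) ∧ ¬Q)
    = Q ∨ ¬((¬Q ∨ ¬T) ∧ ¬Q)   [complement / identity]
    = Q ∨ ¬¬Q   [absorption]
    = Q ∨ Q   [double negation]
    = Q   [idempotence]
These differ: at P=0, Q=0, T=0, E1 = 1 but E2 = 0.

No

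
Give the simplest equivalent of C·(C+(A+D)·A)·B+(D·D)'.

C·(C+(A+D)·A)·B+(D·D)'
= C·(C+(A+D)·A)·B+D'
= C·(C+A)·B+D'
= C·B+D'

C·B+D'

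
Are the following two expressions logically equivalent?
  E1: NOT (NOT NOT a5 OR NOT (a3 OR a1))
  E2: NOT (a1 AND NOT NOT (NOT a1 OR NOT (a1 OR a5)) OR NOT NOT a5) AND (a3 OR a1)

E1: NOT (NOT NOT a5 OR NOT (a3 OR a1))
    = NOT a5 AND (a3 OR a1)   — De Morgan
E2: NOT (a1 AND NOT NOT (NOT a1 OR NOT (a1 OR a5)) OR NOT NOT a5) AND (a3 OR a1)
    = NOT (a1 AND NOT (a1 AND (a1 OR a5)) OR NOT NOT a5) AND (a3 OR a1)   — De Morgan
    = NOT (a1 AND NOT a1 OR NOT NOT a5) AND (a3 OR a1)   — absorption
    = NOT NOT NOT a5 AND (a3 OR a1)   — complement / identity
    = NOT a5 AND (a3 OR a1)   — double negation
Both reduce to NOT a5 AND (a3 OR a1), so they are equivalent.

Yes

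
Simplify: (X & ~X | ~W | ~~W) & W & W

(X & ~X | ~W | ~~W) & W & W
= (X & ~X | ~W | ~~W) & W   (idempotence)
= (~W | ~~W) & W   (complement / identity)
= (~W | W) & W   (double negation)
= W   (complement / identity)

W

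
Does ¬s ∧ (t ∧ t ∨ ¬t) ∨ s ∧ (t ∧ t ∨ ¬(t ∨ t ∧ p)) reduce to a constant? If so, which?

¬s ∧ (t ∧ t ∨ ¬t) ∨ s ∧ (t ∧ t ∨ ¬(t ∨ t ∧ p))
= ¬s ∧ (t ∧ t ∨ ¬t) ∨ s ∧ (t ∧ t ∨ ¬t)
= t ∧ t ∨ ¬t
= t ∨ ¬t
= True

yes, True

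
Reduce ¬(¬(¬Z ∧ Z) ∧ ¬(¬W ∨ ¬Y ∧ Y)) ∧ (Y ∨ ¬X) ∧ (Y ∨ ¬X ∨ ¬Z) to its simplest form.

¬(¬(¬Z ∧ Z) ∧ ¬(¬W ∨ ¬Y ∧ Y)) ∧ (Y ∨ ¬X) ∧ (Y ∨ ¬X ∨ ¬Z)
= ¬(¬(¬Z ∧ Z) ∧ ¬(¬W ∨ ¬Y ∧ Y)) ∧ (Y ∨ ¬X)
= ¬(¬(¬Z ∧ Z) ∧ ¬¬W) ∧ (Y ∨ ¬X)
= (¬Z ∧ Z ∨ ¬W) ∧ (Y ∨ ¬X)
= ¬W ∧ (Y ∨ ¬X)

¬W ∧ (Y ∨ ¬X)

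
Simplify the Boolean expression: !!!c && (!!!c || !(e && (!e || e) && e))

!c

!!!c && (!!!c || !(e && (!e || e) && e))
= !!!c && (!c || !(e && (!e || e) && e))   (double negation)
= !c && (!c || !(e && (!e || e) && e))   (double negation)
= !c && (!c || !(e && e))   (complement / identity)
= !c && (!c || !e)   (idempotence)
= !c   (absorption)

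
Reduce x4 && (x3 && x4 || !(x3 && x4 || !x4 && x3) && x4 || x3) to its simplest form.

x4

x4 && (x3 && x4 || !(x3 && x4 || !x4 && x3) && x4 || x3)
= x4 && (x3 && x4 || !x3 && x4 || x3)   [distribution]
= x4 && (x4 || x3)   [distribution]
= x4   [absorption]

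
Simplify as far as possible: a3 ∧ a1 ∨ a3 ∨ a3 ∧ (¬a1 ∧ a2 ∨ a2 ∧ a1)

a3 ∧ a1 ∨ a3 ∨ a3 ∧ (¬a1 ∧ a2 ∨ a2 ∧ a1)
= a3 ∨ a3 ∧ (¬a1 ∧ a2 ∨ a2 ∧ a1)   — absorption
= a3 ∨ a3 ∧ a2   — distribution
= a3   — absorption

a3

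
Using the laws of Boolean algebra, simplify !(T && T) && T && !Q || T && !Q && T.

!(T && T) && T && !Q || T && !Q && T
= !T && T && !Q || T && !Q && T   (idempotence)
= T && !Q   (distribution)

T && !Q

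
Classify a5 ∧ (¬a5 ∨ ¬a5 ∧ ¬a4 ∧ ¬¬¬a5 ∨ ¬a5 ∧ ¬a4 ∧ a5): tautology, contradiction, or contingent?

a5 ∧ (¬a5 ∨ ¬a5 ∧ ¬a4 ∧ ¬¬¬a5 ∨ ¬a5 ∧ ¬a4 ∧ a5)
= a5 ∧ (¬a5 ∨ ¬a5 ∧ ¬a4 ∧ ¬a5 ∨ ¬a5 ∧ ¬a4 ∧ a5)   (double negation)
= a5 ∧ (¬a5 ∨ ¬a5 ∧ ¬a4)   (distribution)
= a5 ∧ ¬a5   (absorption)
= False   (complement)

contradiction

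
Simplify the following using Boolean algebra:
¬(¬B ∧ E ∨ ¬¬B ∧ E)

¬E

¬(¬B ∧ E ∨ ¬¬B ∧ E)
= ¬(¬B ∧ E ∨ B ∧ E)   [double negation]
= ¬E   [distribution]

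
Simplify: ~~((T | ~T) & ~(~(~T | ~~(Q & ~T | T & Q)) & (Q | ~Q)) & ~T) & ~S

~T & ~S

~~((T | ~T) & ~(~(~T | ~~(Q & ~T | T & Q)) & (Q | ~Q)) & ~T) & ~S
= ~~(~(~(~T | ~~(Q & ~T | T & Q)) & (Q | ~Q)) & ~T) & ~S
= ~~(~(~(~T | ~~Q) & (Q | ~Q)) & ~T) & ~S
= ~~(~(T & ~Q & (Q | ~Q)) & ~T) & ~S
= ~~(~(T & ~Q) & ~T) & ~S
= ~(T & ~Q | T) & ~S
= ~T & ~S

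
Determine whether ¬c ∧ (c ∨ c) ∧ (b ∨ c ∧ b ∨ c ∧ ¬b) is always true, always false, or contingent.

¬c ∧ (c ∨ c) ∧ (b ∨ c ∧ b ∨ c ∧ ¬b)
= ¬c ∧ (c ∨ c) ∧ (b ∨ c)   — distribution
= ¬c ∧ (c ∨ c ∧ b)   — distribution
= ¬c ∧ c   — absorption
= False   — complement

always false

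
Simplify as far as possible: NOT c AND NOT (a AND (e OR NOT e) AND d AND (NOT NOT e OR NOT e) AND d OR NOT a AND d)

NOT c AND NOT d

NOT c AND NOT (a AND (e OR NOT e) AND d AND (NOT NOT e OR NOT e) AND d OR NOT a AND d)
= NOT c AND NOT (a AND (e OR NOT e) AND d AND (e OR NOT e) AND d OR NOT a AND d)
= NOT c AND NOT (a AND (e OR NOT e) AND d OR NOT a AND d)
= NOT c AND NOT (a AND d OR NOT a AND d)
= NOT c AND NOT d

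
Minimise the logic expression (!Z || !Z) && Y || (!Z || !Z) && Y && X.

(!Z || !Z) && Y || (!Z || !Z) && Y && X
= (!Z || !Z) && Y   [absorption]
= !Z && Y   [idempotence]

!Z && Y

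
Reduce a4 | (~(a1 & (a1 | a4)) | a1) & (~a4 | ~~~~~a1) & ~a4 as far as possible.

1

a4 | (~(a1 & (a1 | a4)) | a1) & (~a4 | ~~~~~a1) & ~a4
= a4 | (~a1 | a1) & (~a4 | ~~~~~a1) & ~a4
= a4 | (~a4 | ~~~~~a1) & ~a4
= a4 | (~a4 | ~~~a1) & ~a4
= a4 | (~a4 | ~a1) & ~a4
= a4 | ~a4
= 1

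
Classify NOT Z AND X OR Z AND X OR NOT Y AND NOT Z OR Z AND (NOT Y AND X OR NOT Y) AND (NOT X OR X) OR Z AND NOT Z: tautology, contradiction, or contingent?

contingent

NOT Z AND X OR Z AND X OR NOT Y AND NOT Z OR Z AND (NOT Y AND X OR NOT Y) AND (NOT X OR X) OR Z AND NOT Z
= X OR NOT Y AND NOT Z OR Z AND (NOT Y AND X OR NOT Y) AND (NOT X OR X) OR Z AND NOT Z   [distribution]
= X OR NOT Y AND NOT Z OR Z AND (NOT Y AND X OR NOT Y) AND (NOT X OR X)   [complement / identity]
= X OR NOT Y AND NOT Z OR Z AND NOT Y AND (NOT X OR X)   [absorption]
= X OR NOT Y AND NOT Z OR Z AND NOT Y   [complement / identity]
= X OR NOT Y   [distribution]
This depends on X, Y, so it is not a constant.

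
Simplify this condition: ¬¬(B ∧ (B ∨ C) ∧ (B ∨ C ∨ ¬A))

B

¬¬(B ∧ (B ∨ C) ∧ (B ∨ C ∨ ¬A))
= ¬¬(B ∧ (B ∨ C))   [absorption]
= ¬¬B   [absorption]
= B   [double negation]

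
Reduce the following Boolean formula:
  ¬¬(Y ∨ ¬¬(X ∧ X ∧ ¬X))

¬¬(Y ∨ ¬¬(X ∧ X ∧ ¬X))
= ¬¬(Y ∨ X ∧ X ∧ ¬X)   (double negation)
= ¬¬(Y ∨ X ∧ ¬X)   (idempotence)
= ¬¬Y   (complement / identity)
= Y   (double negation)

Y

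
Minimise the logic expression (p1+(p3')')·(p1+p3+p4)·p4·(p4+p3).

(p1+(p3')')·(p1+p3+p4)·p4·(p4+p3)
= (p1+p3)·(p1+p3+p4)·p4·(p4+p3)   (double negation)
= (p1+p3)·(p1+p3+p4)·p4   (absorption)
= (p1+p3)·p4   (absorption)

(p1+p3)·p4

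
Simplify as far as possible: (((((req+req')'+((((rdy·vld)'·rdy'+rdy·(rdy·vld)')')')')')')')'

(((((req+req')'+((((rdy·vld)'·rdy'+rdy·(rdy·vld)')')')')')')')'
= (((((req+req')'+((((rdy·vld)')')')')')')')'
= (((req+req')'+((((rdy·vld)')')')')')'
= ((req+req')·(((rdy·vld)')')')'
= ((((rdy·vld)')')')'
= ((rdy·vld)')'
= rdy·vld

rdy·vld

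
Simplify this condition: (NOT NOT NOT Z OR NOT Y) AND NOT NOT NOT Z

NOT Z

(NOT NOT NOT Z OR NOT Y) AND NOT NOT NOT Z
= NOT NOT NOT Z   — absorption
= NOT Z   — double negation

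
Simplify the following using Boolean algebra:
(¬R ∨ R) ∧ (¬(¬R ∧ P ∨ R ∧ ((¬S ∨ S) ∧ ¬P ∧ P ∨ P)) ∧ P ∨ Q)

(¬R ∨ R) ∧ (¬(¬R ∧ P ∨ R ∧ ((¬S ∨ S) ∧ ¬P ∧ P ∨ P)) ∧ P ∨ Q)
= (¬R ∨ R) ∧ (¬(¬R ∧ P ∨ R ∧ (¬P ∧ P ∨ P)) ∧ P ∨ Q)   (complement / identity)
= (¬R ∨ R) ∧ (¬(¬R ∧ P ∨ R ∧ P) ∧ P ∨ Q)   (complement / identity)
= (¬R ∨ R) ∧ (¬P ∧ P ∨ Q)   (distribution)
= (¬R ∨ R) ∧ Q   (complement / identity)
= Q   (complement / identity)

Q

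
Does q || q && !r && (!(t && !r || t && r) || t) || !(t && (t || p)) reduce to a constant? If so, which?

q || q && !r && (!(t && !r || t && r) || t) || !(t && (t || p))
= q || q && !r && (!t || t) || !(t && (t || p))   [distribution]
= q || q && !r && (!t || t) || !t   [absorption]
= q || q && !r || !t   [complement / identity]
= q || !t   [absorption]
This depends on q, t, so it is not a constant.

no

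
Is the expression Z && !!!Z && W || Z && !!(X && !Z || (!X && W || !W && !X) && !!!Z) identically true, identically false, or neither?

Z && !!!Z && W || Z && !!(X && !Z || (!X && W || !W && !X) && !!!Z)
= Z && !!!Z && W || Z && !!(X && !Z || !X && !!!Z)   (distribution)
= Z && !!!Z && W || Z && !!(X && !Z || !X && !Z)   (double negation)
= Z && !!!Z && W || Z && !!!Z   (distribution)
= Z && !!!Z   (absorption)
= Z && !Z   (double negation)
= false   (complement)

identically false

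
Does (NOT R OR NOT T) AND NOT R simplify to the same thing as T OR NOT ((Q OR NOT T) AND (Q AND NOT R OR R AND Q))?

E1: (NOT R OR NOT T) AND NOT R
    = NOT R   — absorption
E2: T OR NOT ((Q OR NOT T) AND (Q AND NOT R OR R AND Q))
    = T OR NOT ((Q OR NOT T) AND Q)   — distribution
    = T OR NOT Q   — absorption
These differ: at Q=1, R=1, T=1, E1 = 0 but E2 = 1.

No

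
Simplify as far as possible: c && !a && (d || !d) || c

c

c && !a && (d || !d) || c
= c && !a || c   [complement / identity]
= c   [absorption]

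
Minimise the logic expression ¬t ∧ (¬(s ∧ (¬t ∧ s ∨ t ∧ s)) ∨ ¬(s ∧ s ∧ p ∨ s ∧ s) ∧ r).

¬t ∧ (¬(s ∧ (¬t ∧ s ∨ t ∧ s)) ∨ ¬(s ∧ s ∧ p ∨ s ∧ s) ∧ r)
= ¬t ∧ (¬(s ∧ s) ∨ ¬(s ∧ s ∧ p ∨ s ∧ s) ∧ r)
= ¬t ∧ (¬(s ∧ s) ∨ ¬(s ∧ s) ∧ r)
= ¬t ∧ ¬(s ∧ s)
= ¬t ∧ ¬s

¬t ∧ ¬s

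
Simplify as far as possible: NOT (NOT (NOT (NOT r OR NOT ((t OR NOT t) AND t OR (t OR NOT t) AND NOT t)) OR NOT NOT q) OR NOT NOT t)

(r OR q) AND NOT t

NOT (NOT (NOT (NOT r OR NOT ((t OR NOT t) AND t OR (t OR NOT t) AND NOT t)) OR NOT NOT q) OR NOT NOT t)
= NOT (NOT (NOT (NOT r OR NOT (t OR NOT t)) OR NOT NOT q) OR NOT NOT t)
= NOT (NOT (r AND (t OR NOT t) OR NOT NOT q) OR NOT NOT t)
= NOT (NOT (r OR NOT NOT q) OR NOT NOT t)
= (r OR NOT NOT q) AND NOT t
= (r OR q) AND NOT t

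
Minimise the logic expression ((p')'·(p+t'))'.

p'

((p')'·(p+t'))'
= (p·(p+t'))'   [double negation]
= p'   [absorption]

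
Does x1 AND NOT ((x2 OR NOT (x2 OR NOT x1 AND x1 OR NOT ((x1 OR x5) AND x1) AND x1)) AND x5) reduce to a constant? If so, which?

x1 AND NOT ((x2 OR NOT (x2 OR NOT x1 AND x1 OR NOT ((x1 OR x5) AND x1) AND x1)) AND x5)
= x1 AND NOT ((x2 OR NOT (x2 OR NOT x1 AND x1 OR NOT x1 AND x1)) AND x5)   (absorption)
= x1 AND NOT ((x2 OR NOT (x2 OR NOT x1 AND x1)) AND x5)   (complement / identity)
= x1 AND NOT ((x2 OR NOT x2) AND x5)   (complement / identity)
= x1 AND NOT x5   (complement / identity)
This depends on x1, x5, so it is not a constant.

no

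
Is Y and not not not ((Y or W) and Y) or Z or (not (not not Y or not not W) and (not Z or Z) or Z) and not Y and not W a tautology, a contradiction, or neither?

Y and not not not ((Y or W) and Y) or Z or (not (not not Y or not not W) and (not Z or Z) or Z) and not Y and not W
= Y and not not not ((Y or W) and Y) or Z or (not (not not Y or not not W) or Z) and not Y and not W   (complement / identity)
= Y and not ((Y or W) and Y) or Z or (not (not not Y or not not W) or Z) and not Y and not W   (double negation)
= Y and not ((Y or W) and Y) or Z or (not Y and not W or Z) and not Y and not W   (De Morgan)
= Y and not ((Y or W) and Y) or Z or not Y and not W   (absorption)
= Y and not Y or Z or not Y and not W   (absorption)
= Z or not Y and not W   (complement / identity)
This depends on W, Y, Z, so it is not a constant.

neither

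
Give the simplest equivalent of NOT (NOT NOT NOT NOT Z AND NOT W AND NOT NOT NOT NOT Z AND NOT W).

NOT (NOT NOT NOT NOT Z AND NOT W AND NOT NOT NOT NOT Z AND NOT W)
= NOT (NOT NOT NOT NOT Z AND NOT W)   (idempotence)
= NOT (NOT NOT Z AND NOT W)   (double negation)
= NOT Z OR W   (De Morgan)

NOT Z OR W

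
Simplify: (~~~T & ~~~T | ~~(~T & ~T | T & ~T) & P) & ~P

(~~~T & ~~~T | ~~(~T & ~T | T & ~T) & P) & ~P
= (~~~T & ~~~T | ~~~T & P) & ~P   — distribution
= (~~~T | ~~~T & P) & ~P   — idempotence
= ~~~T & ~P   — absorption
= ~T & ~P   — double negation

~T & ~P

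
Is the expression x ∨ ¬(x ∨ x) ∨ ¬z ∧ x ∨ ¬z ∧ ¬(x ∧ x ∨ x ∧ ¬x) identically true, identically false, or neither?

identically true

x ∨ ¬(x ∨ x) ∨ ¬z ∧ x ∨ ¬z ∧ ¬(x ∧ x ∨ x ∧ ¬x)
= x ∨ ¬(x ∨ x) ∨ ¬z ∧ x ∨ ¬z ∧ ¬x   (distribution)
= x ∨ ¬x ∨ ¬z ∧ x ∨ ¬z ∧ ¬x   (idempotence)
= x ∨ ¬x ∨ (x ∨ ¬x) ∧ ¬z   (distribution)
= x ∨ ¬x   (absorption)
= True   (complement)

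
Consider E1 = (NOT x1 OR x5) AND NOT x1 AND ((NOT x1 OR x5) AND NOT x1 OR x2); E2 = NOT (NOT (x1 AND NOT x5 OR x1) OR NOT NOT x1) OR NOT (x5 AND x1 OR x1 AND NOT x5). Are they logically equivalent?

Yes

E1: (NOT x1 OR x5) AND NOT x1 AND ((NOT x1 OR x5) AND NOT x1 OR x2)
    = (NOT x1 OR x5) AND NOT x1   [absorption]
    = NOT x1   [absorption]
E2: NOT (NOT (x1 AND NOT x5 OR x1) OR NOT NOT x1) OR NOT (x5 AND x1 OR x1 AND NOT x5)
    = NOT (NOT x1 OR NOT NOT x1) OR NOT (x5 AND x1 OR x1 AND NOT x5)   [absorption]
    = NOT (NOT x1 OR NOT NOT x1) OR NOT x1   [distribution]
    = x1 AND NOT x1 OR NOT x1   [De Morgan]
    = NOT x1   [complement / identity]
Both reduce to NOT x1, so they are equivalent.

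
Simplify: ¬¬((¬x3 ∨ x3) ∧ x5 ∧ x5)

¬¬((¬x3 ∨ x3) ∧ x5 ∧ x5)
= (¬x3 ∨ x3) ∧ x5 ∧ x5
= (¬x3 ∨ x3) ∧ x5
= x5

x5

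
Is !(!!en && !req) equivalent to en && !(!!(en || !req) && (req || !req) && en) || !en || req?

Yes

E1: !(!!en && !req)
    = !en || req   (De Morgan)
E2: en && !(!!(en || !req) && (req || !req) && en) || !en || req
    = en && !(!!(en || !req) && en) || !en || req   (complement / identity)
    = en && !((en || !req) && en) || !en || req   (double negation)
    = en && !en || !en || req   (absorption)
    = !en || req   (complement / identity)
Both reduce to !en || req, so they are equivalent.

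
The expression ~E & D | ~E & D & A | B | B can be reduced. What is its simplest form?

~E & D | ~E & D & A | B | B
= ~E & D | ~E & D & A | B
= ~E & D | B

~E & D | B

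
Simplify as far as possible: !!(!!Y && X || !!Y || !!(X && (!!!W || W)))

Y || X

!!(!!Y && X || !!Y || !!(X && (!!!W || W)))
= !!(!!Y && X || !!Y || !!(X && (!W || W)))   — double negation
= !!(!!Y || !!(X && (!W || W)))   — absorption
= !!(!!Y || !!X)   — complement / identity
= !(!Y && !X)   — De Morgan
= Y || X   — De Morgan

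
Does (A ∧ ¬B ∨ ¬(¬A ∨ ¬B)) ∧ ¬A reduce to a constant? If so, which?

(A ∧ ¬B ∨ ¬(¬A ∨ ¬B)) ∧ ¬A
= (A ∧ ¬B ∨ A ∧ B) ∧ ¬A   [De Morgan]
= A ∧ ¬A   [distribution]
= False   [complement]

yes, False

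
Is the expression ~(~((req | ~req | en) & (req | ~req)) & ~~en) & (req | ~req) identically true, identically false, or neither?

identically true

~(~((req | ~req | en) & (req | ~req)) & ~~en) & (req | ~req)
= ~(~(req | ~req) & ~~en) & (req | ~req)   (absorption)
= (req | ~req | ~en) & (req | ~req)   (De Morgan)
= req | ~req   (absorption)
= 1   (complement)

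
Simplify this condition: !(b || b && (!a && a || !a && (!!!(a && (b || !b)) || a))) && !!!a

!(b || b && (!a && a || !a && (!!!(a && (b || !b)) || a))) && !!!a
= !(b || b && !a && (!!!(a && (b || !b)) || a)) && !!!a   [complement / identity]
= !(b || b && !a && (!!!a || a)) && !!!a   [complement / identity]
= !(b || b && !a && (!a || a)) && !!!a   [double negation]
= !(b || b && !a) && !!!a   [complement / identity]
= !(b || b && !a) && !a   [double negation]
= !b && !a   [absorption]

!b && !a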